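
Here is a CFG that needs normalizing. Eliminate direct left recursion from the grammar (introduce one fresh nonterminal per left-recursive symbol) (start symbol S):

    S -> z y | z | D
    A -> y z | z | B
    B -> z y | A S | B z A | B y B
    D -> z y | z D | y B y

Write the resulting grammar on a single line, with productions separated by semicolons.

Directly left-recursive nonterminal: B.
For B: α = {z A, y B}, β = {z y, A S}. Rewrite as B → β B' and B' → α B' | ε.

S -> z y | z | D; A -> y z | z | B; B -> z y B' | A S B'; D -> z y | z D | y B y; B' -> z A B' | y B B' | ε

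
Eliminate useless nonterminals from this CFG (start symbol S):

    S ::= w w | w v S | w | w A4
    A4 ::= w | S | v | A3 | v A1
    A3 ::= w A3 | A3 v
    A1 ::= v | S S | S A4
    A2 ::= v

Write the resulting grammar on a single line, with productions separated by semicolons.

S ::= w w | w v S | w | w A4; A4 ::= w | S | v | v A1; A1 ::= v | S S | S A4

Generating nonterminals: {A1, A2, A4, S}.
Reachable from S after that: {A1, A4, S}.
Removed useless symbols: {A2, A3} and every production mentioning them.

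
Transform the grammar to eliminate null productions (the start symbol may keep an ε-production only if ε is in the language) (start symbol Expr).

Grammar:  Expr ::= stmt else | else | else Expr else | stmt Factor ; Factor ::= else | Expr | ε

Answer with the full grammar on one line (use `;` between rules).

Nullable nonterminals: {Factor}.
ε ∉ L(G), so no ε-production is kept.
Add the nullable-subset variants: Expr → stmt Factor gives stmt Factor | stmt.

Expr ::= stmt else | else | else Expr else | stmt Factor | stmt; Factor ::= else | Expr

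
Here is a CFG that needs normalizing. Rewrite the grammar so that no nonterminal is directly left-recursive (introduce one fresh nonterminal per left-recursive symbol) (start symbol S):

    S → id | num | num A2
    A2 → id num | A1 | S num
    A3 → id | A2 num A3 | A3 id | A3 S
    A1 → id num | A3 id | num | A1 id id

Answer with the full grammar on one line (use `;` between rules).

S → id | num | num A2; A2 → id num | A1 | S num; A3 → id A3' | A2 num A3 A3'; A1 → id num A1' | A3 id A1' | num A1'; A3' → id A3' | S A3' | ε; A1' → id id A1' | ε

Left recursion appears on A3, A1.
For A3: α = {id, S}, β = {id, A2 num A3}. Rewrite as A3 → β A3' and A3' → α A3' | ε.
For A1: α = {id id}, β = {id num, A3 id, num}. Rewrite as A1 → β A1' and A1' → α A1' | ε.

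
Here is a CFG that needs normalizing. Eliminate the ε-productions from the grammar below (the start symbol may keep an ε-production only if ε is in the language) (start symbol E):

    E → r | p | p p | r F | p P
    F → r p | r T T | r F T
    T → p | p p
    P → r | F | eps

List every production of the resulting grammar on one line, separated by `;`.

The nullable symbols are {P}.
ε ∉ L(G), so no ε-production is kept.

E → r | p | p p | r F | p P; F → r p | r T T | r F T; T → p | p p; P → r | F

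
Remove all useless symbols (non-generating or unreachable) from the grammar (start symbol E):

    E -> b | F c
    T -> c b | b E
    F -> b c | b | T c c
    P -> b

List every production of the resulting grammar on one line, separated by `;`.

Generating nonterminals: {E, F, P, T}.
Reachable from E after that: {E, F, T}.
Removed useless symbols: {P} and every production mentioning them.

E -> b | F c; T -> c b | b E; F -> b c | b | T c c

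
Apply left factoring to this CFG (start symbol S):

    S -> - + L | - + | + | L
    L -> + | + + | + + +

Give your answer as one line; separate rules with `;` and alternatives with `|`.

S -> + | L | - + S'; L -> + L'; S' -> L | ε; L' -> ε | + L''; L'' -> ε | +

S has alternatives sharing prefix '- +': factor to S → - + S' with S' → L | ε.
L has alternatives sharing prefix '+': factor to L → + L' with L' → ε | + | + +.
L' has alternatives sharing prefix '+': factor to L' → + L'' with L'' → ε | +.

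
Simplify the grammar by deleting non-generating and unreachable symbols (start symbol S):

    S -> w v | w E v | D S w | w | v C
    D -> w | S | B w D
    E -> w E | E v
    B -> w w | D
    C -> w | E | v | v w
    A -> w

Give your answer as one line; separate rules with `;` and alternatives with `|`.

S -> w v | D S w | w | v C; D -> w | S | B w D; B -> w w | D; C -> w | v | v w

Generating nonterminals: {A, B, C, D, S}.
Reachable from S after that: {B, C, D, S}.
Removed useless symbols: {A, E} and every production mentioning them.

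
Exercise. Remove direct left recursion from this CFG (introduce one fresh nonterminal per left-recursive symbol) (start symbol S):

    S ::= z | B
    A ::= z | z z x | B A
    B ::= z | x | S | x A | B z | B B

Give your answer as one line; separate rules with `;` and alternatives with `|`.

B is directly left-recursive.
For B: α = {z, B}, β = {z, x, S, x A}. Rewrite as B → β B' and B' → α B' | ε.

S ::= z | B; A ::= z | z z x | B A; B ::= z B' | x B' | S B' | x A B'; B' ::= z B' | B B' | ε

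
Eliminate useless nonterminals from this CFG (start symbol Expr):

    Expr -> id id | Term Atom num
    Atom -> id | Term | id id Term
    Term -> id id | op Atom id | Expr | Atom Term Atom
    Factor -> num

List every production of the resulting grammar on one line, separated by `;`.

Generating nonterminals: {Atom, Expr, Factor, Term}.
Reachable from Expr after that: {Atom, Expr, Term}.
Removed useless symbols: {Factor} and every production mentioning them.

Expr -> id id | Term Atom num; Atom -> id | Term | id id Term; Term -> id id | op Atom id | Expr | Atom Term Atom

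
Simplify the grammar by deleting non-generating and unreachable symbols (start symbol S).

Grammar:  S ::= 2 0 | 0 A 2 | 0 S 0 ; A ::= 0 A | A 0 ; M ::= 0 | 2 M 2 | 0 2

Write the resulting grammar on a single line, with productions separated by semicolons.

Generating nonterminals: {M, S}.
Reachable from S after that: {S}.
Removed useless symbols: {A, M} and every production mentioning them.

S ::= 2 0 | 0 S 0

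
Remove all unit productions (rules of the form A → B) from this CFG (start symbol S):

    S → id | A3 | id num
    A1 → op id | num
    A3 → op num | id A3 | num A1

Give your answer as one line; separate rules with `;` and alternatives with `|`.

S → id | id num | op num | id A3 | num A1; A1 → op id | num; A3 → op num | id A3 | num A1

Unit pairs: S ⇒* {A3}.
Replace each nonterminal's rules with the union of the non-unit rules of every nonterminal it unit-derives.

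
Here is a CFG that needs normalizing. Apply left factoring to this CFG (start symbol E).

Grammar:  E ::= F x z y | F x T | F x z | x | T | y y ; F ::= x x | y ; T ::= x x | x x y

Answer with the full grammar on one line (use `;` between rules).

E ::= x | T | y y | F x E'; F ::= x x | y; T ::= x x T'; E' ::= T | z E''; T' ::= ε | y; E'' ::= y | ε

E has alternatives sharing prefix 'F x': factor to E → F x E' with E' → z y | T | z.
T has alternatives sharing prefix 'x x': factor to T → x x T' with T' → ε | y.
E' has alternatives sharing prefix 'z': factor to E' → z E'' with E'' → y | ε.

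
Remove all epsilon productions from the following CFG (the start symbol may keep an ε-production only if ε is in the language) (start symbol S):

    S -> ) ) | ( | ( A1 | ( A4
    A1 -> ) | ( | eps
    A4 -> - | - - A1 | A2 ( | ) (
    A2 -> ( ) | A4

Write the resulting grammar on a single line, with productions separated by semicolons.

S -> ) ) | ( | ( A1 | ( A4; A1 -> ) | (; A4 -> - | - - A1 | - - | A2 ( | ) (; A2 -> ( ) | A4

The nullable symbols are {A1}.
ε ∉ L(G), so no ε-production is kept.
Add the nullable-subset variants: A4 → - - A1 gives - - A1 | - -.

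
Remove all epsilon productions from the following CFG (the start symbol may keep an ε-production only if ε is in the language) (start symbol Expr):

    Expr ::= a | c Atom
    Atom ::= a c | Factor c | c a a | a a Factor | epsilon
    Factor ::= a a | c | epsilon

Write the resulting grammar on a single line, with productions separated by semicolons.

The nullable symbols are {Atom, Factor}.
ε ∉ L(G), so no ε-production is kept.
Add the nullable-subset variants: Expr → c Atom gives c Atom | c. Atom → Factor c gives Factor c | c. Atom → a a Factor gives a a Factor | a a.

Expr ::= a | c Atom | c; Atom ::= a c | Factor c | c | c a a | a a Factor | a a; Factor ::= a a | c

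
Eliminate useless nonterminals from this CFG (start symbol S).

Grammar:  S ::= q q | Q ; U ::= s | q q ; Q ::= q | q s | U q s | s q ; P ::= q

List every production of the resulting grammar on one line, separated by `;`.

S ::= q q | Q; U ::= s | q q; Q ::= q | q s | U q s | s q

Generating nonterminals: {P, Q, S, U}.
Reachable from S after that: {Q, S, U}.
Removed useless symbols: {P} and every production mentioning them.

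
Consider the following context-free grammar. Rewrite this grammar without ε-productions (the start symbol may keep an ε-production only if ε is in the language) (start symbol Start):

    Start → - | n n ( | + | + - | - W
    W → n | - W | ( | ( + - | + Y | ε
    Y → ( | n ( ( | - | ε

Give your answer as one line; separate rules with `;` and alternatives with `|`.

The nullable symbols are {W, Y}.
ε ∉ L(G), so no ε-production is kept.
Add the nullable-subset variants: W → - W gives - W | -. W → + Y gives + Y | +.

Start → - | n n ( | + | + - | - W; W → n | - W | - | ( | ( + - | + Y | +; Y → ( | n ( ( | -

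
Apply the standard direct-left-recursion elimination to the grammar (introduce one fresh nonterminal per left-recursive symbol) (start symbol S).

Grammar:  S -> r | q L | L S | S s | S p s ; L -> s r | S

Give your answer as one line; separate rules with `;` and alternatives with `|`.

S -> r S' | q L S' | L S S'; L -> s r | S; S' -> s S' | p s S' | ε

Left recursion appears on S.
For S: α = {s, p s}, β = {r, q L, L S}. Rewrite as S → β S' and S' → α S' | ε.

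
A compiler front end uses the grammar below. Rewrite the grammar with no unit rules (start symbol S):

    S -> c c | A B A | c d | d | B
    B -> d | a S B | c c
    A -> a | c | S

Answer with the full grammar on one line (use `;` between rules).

S -> d | a S B | c c | A B A | c d; B -> d | a S B | c c; A -> d | a S B | c c | A B A | c d | a | c

Unit pairs: A ⇒* {B, S}; S ⇒* {B}.
For every A with A ⇒* B via unit rules, add B's non-unit alternatives to A; then delete every rule of the form X → Y.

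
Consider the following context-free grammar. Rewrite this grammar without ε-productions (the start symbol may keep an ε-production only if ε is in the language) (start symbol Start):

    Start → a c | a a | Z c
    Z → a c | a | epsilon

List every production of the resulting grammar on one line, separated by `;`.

Start → a c | a a | Z c | c; Z → a c | a

Nullable set = {Z}.
ε ∉ L(G), so no ε-production is kept.
Add the nullable-subset variants: Start → Z c gives Z c | c.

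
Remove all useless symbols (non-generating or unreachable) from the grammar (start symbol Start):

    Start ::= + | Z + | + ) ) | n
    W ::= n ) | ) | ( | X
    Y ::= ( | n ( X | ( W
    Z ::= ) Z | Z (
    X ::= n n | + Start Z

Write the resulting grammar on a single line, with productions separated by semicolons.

Start ::= + | + ) ) | n

Generating nonterminals: {Start, W, X, Y}.
Reachable from Start after that: {Start}.
Removed useless symbols: {W, X, Y, Z} and every production mentioning them.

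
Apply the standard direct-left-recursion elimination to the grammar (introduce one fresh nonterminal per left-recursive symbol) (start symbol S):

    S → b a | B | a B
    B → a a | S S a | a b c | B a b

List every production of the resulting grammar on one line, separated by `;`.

S → b a | B | a B; B → a a B' | S S a B' | a b c B'; B' → a b B' | ε

B is directly left-recursive.
For B: α = {a b}, β = {a a, S S a, a b c}. Rewrite as B → β B' and B' → α B' | ε.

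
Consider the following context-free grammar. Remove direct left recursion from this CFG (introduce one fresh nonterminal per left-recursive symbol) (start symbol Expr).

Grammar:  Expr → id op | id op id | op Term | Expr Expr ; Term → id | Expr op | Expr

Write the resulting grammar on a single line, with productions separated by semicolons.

Left recursion appears on Expr.
For Expr: α = {Expr}, β = {id op, id op id, op Term}. Rewrite as Expr → β Expr1 and Expr1 → α Expr1 | ε.

Expr → id op Expr1 | id op id Expr1 | op Term Expr1; Term → id | Expr op | Expr; Expr1 → Expr Expr1 | ε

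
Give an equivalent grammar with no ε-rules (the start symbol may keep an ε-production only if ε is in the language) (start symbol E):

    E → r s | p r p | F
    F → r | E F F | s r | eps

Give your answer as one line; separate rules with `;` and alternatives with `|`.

Nullable nonterminals: {E, F}.
ε ∈ L(G) since E is nullable, so keep E → ε.
For each production, add variants omitting each subset of nullable occurrences: F → E F F gives E F F | E F | E | F F.

E → r s | p r p | F | eps; F → r | E F F | E F | E | F F | s r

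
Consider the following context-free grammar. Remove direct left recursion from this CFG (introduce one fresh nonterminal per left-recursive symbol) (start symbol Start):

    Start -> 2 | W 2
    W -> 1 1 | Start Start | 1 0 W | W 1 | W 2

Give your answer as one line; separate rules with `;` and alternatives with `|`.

Start -> 2 | W 2; W -> 1 1 W1 | Start Start W1 | 1 0 W W1; W1 -> 1 W1 | 2 W1 | ε

W is directly left-recursive.
For W: α = {1, 2}, β = {1 1, Start Start, 1 0 W}. Rewrite as W → β W1 and W1 → α W1 | ε.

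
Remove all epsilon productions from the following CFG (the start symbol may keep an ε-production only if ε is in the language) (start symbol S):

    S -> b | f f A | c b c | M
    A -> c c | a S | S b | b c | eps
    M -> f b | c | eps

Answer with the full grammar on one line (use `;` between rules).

S -> b | f f A | f f | c b c | M | eps; A -> c c | a S | a | S b | b | b c; M -> f b | c

The nullable symbols are {A, M, S}.
ε ∈ L(G) since S is nullable, so keep S → ε.
For each production, add variants omitting each subset of nullable occurrences: S → f f A gives f f A | f f. A → a S gives a S | a. A → S b gives S b | b.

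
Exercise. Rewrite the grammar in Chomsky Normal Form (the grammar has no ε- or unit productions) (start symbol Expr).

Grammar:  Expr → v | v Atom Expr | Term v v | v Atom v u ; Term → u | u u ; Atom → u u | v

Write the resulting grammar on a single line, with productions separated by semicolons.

Introduce a nonterminal for each terminal appearing in a rule of length ≥ 2: X1 → v, X2 → u.
Binarize each right-hand side of length ≥ 3 by chaining fresh nonterminals (Y1, Y2, …): affected rules were Expr → X1 Atom Expr; Expr → Term X1 X1; Expr → X1 Atom X1 X2.

Expr → v | X1 Y1 | Term Y2 | X1 Y3; Term → u | X2 X2; Atom → X2 X2 | v; X1 → v; X2 → u; Y1 → Atom Expr; Y2 → X1 X1; Y3 → Atom Y4; Y4 → X1 X2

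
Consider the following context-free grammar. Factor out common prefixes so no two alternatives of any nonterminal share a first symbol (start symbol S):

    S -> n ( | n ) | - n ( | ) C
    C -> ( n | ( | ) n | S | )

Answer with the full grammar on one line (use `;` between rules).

S -> - n ( | ) C | n S'; C -> S | ( C' | ) C''; S' -> ( | ); C' -> n | ε; C'' -> n | ε

S has alternatives sharing prefix 'n': factor to S → n S' with S' → ( | ).
C has alternatives sharing prefix '(': factor to C → ( C' with C' → n | ε.
C has alternatives sharing prefix ')': factor to C → ) C'' with C'' → n | ε.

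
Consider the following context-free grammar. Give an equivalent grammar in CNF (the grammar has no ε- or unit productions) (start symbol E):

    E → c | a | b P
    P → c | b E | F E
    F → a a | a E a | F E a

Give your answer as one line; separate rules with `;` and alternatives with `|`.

Introduce a nonterminal for each terminal appearing in a rule of length ≥ 2: X1 → b, X2 → a.
Binarize each right-hand side of length ≥ 3 by chaining fresh nonterminals (Y1, Y2, …): affected rules were F → X2 E X2; F → F E X2.

E → c | a | X1 P; P → c | X1 E | F E; F → X2 X2 | X2 Y1 | F Y2; X1 → b; X2 → a; Y1 → E X2; Y2 → E X2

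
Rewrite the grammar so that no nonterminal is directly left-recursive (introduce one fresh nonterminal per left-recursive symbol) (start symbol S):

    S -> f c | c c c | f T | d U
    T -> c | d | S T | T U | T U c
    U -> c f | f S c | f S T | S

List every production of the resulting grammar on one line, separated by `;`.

S -> f c | c c c | f T | d U; T -> c T' | d T' | S T T'; U -> c f | f S c | f S T | S; T' -> U T' | U c T' | ε

Left recursion appears on T.
For T: α = {U, U c}, β = {c, d, S T}. Rewrite as T → β T' and T' → α T' | ε.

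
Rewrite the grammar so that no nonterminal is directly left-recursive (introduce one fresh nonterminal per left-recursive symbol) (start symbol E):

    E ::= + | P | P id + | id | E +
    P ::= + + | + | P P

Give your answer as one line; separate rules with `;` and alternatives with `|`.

E ::= + E' | P E' | P id + E' | id E'; P ::= + + P' | + P'; E' ::= + E' | ε; P' ::= P P' | ε

Left recursion appears on E, P.
For E: α = {+}, β = {+, P, P id +, id}. Rewrite as E → β E' and E' → α E' | ε.
For P: α = {P}, β = {+ +, +}. Rewrite as P → β P' and P' → α P' | ε.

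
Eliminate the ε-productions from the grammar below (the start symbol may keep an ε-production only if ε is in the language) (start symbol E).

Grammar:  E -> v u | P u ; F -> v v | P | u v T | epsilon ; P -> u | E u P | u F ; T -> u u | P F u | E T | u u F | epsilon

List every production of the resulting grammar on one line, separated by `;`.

E -> v u | P u; F -> v v | P | u v T | u v; P -> u | E u P | u F; T -> u u | P F u | P u | E T | E | u u F

The nullable symbols are {F, T}.
ε ∉ L(G), so no ε-production is kept.
For each production, add variants omitting each subset of nullable occurrences: F → u v T gives u v T | u v. T → P F u gives P F u | P u. T → E T gives E T | E.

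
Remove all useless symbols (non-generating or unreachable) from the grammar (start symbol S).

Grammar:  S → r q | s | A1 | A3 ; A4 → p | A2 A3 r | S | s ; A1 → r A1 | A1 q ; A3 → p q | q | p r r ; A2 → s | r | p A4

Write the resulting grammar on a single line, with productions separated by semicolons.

Generating nonterminals: {A2, A3, A4, S}.
Reachable from S after that: {A3, S}.
Removed useless symbols: {A1, A2, A4} and every production mentioning them.

S → r q | s | A3; A3 → p q | q | p r r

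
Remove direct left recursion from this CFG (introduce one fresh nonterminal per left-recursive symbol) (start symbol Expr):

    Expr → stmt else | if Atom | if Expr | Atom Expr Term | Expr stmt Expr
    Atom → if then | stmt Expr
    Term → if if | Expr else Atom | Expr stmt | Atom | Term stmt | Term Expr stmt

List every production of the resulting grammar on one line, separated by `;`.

Expr, Term are directly left-recursive.
For Expr: α = {stmt Expr}, β = {stmt else, if Atom, if Expr, Atom Expr Term}. Rewrite as Expr → β Expr1 and Expr1 → α Expr1 | ε.
For Term: α = {stmt, Expr stmt}, β = {if if, Expr else Atom, Expr stmt, Atom}. Rewrite as Term → β Term1 and Term1 → α Term1 | ε.

Expr → stmt else Expr1 | if Atom Expr1 | if Expr Expr1 | Atom Expr Term Expr1; Atom → if then | stmt Expr; Term → if if Term1 | Expr else Atom Term1 | Expr stmt Term1 | Atom Term1; Expr1 → stmt Expr Expr1 | ε; Term1 → stmt Term1 | Expr stmt Term1 | ε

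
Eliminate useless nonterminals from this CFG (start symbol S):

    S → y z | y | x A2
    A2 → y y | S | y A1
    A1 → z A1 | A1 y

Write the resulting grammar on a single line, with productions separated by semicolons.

S → y z | y | x A2; A2 → y y | S

Generating nonterminals: {A2, S}.
Reachable from S after that: {A2, S}.
Removed useless symbols: {A1} and every production mentioning them.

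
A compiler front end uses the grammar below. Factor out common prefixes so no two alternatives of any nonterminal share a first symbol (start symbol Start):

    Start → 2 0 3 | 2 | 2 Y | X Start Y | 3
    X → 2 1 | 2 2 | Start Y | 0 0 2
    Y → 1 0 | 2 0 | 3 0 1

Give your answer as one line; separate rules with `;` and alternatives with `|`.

Start has alternatives sharing prefix '2': factor to Start → 2 Start1 with Start1 → 0 3 | ε | Y.
X has alternatives sharing prefix '2': factor to X → 2 X1 with X1 → 1 | 2.

Start → X Start Y | 3 | 2 Start1; X → Start Y | 0 0 2 | 2 X1; Y → 1 0 | 2 0 | 3 0 1; Start1 → 0 3 | eps | Y; X1 → 1 | 2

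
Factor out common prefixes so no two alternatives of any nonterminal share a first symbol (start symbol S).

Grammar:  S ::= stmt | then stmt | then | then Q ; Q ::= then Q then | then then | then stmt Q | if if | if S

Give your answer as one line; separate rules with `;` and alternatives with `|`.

S ::= stmt | then S'; Q ::= then Q' | if Q''; S' ::= stmt | ε | Q; Q' ::= Q then | then | stmt Q; Q'' ::= if | S

S has alternatives sharing prefix 'then': factor to S → then S' with S' → stmt | ε | Q.
Q has alternatives sharing prefix 'then': factor to Q → then Q' with Q' → Q then | then | stmt Q.
Q has alternatives sharing prefix 'if': factor to Q → if Q'' with Q'' → if | S.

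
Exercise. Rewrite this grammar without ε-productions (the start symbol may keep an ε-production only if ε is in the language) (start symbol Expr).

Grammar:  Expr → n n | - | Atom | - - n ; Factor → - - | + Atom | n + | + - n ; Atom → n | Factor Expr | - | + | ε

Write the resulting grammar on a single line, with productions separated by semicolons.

The nullable symbols are {Atom, Expr}.
ε ∈ L(G) since Expr is nullable, so keep Expr → ε.
Add the nullable-subset variants: Factor → + Atom gives + Atom | +. Atom → Factor Expr gives Factor Expr | Factor.

Expr → n n | - | Atom | - - n | ε; Factor → - - | + Atom | + | n + | + - n; Atom → n | Factor Expr | Factor | - | +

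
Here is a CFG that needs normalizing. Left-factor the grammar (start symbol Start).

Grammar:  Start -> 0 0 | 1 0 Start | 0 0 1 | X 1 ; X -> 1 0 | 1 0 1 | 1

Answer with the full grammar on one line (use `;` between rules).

Start -> 1 0 Start | X 1 | 0 0 Start1; X -> 1 X1; Start1 -> epsilon | 1; X1 -> epsilon | 0 X11; X11 -> epsilon | 1

Start has alternatives sharing prefix '0 0': factor to Start → 0 0 Start1 with Start1 → ε | 1.
X has alternatives sharing prefix '1': factor to X → 1 X1 with X1 → 0 | 0 1 | ε.
X1 has alternatives sharing prefix '0': factor to X1 → 0 X11 with X11 → ε | 1.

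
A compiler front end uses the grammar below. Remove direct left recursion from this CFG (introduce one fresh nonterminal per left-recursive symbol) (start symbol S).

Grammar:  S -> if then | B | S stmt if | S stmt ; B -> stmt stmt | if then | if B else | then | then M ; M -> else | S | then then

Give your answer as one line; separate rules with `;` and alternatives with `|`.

Left recursion appears on S.
For S: α = {stmt if, stmt}, β = {if then, B}. Rewrite as S → β S' and S' → α S' | ε.

S -> if then S' | B S'; B -> stmt stmt | if then | if B else | then | then M; M -> else | S | then then; S' -> stmt if S' | stmt S' | epsilon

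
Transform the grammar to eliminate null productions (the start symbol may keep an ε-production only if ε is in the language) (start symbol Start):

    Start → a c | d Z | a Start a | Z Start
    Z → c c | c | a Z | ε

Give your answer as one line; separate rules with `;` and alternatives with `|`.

Nullable nonterminals: {Z}.
ε ∉ L(G), so no ε-production is kept.
Add the nullable-subset variants: Start → d Z gives d Z | d. Z → a Z gives a Z | a.

Start → a c | d Z | d | a Start a | Z Start; Z → c c | c | a Z | a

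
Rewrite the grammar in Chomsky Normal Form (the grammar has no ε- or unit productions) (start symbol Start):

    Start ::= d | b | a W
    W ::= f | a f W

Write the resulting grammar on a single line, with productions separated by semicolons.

Introduce a nonterminal for each terminal appearing in a rule of length ≥ 2: X1 → a, X2 → f.
Binarize each right-hand side of length ≥ 3 by chaining fresh nonterminals (Y1, Y2, …): affected rules were W → X1 X2 W.

Start ::= d | b | X1 W; W ::= f | X1 Y1; X1 ::= a; X2 ::= f; Y1 ::= X2 W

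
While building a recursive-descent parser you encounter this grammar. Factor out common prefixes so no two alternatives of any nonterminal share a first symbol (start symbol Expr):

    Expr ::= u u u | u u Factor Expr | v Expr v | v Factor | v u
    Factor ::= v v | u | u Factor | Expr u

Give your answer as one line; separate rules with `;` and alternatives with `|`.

Expr has alternatives sharing prefix 'v': factor to Expr → v Expr1 with Expr1 → Expr v | Factor | u.
Expr has alternatives sharing prefix 'u u': factor to Expr → u u Expr2 with Expr2 → u | Factor Expr.
Factor has alternatives sharing prefix 'u': factor to Factor → u Factor1 with Factor1 → ε | Factor.

Expr ::= v Expr1 | u u Expr2; Factor ::= v v | Expr u | u Factor1; Expr1 ::= Expr v | Factor | u; Expr2 ::= u | Factor Expr; Factor1 ::= ε | Factor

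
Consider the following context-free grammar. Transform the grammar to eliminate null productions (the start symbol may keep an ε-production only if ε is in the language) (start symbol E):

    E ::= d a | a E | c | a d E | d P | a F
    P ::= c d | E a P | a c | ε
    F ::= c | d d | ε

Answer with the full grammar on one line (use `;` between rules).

The nullable symbols are {F, P}.
ε ∉ L(G), so no ε-production is kept.
For each production, add variants omitting each subset of nullable occurrences: E → d P gives d P | d. E → a F gives a F | a. P → E a P gives E a P | E a.

E ::= d a | a E | c | a d E | d P | d | a F | a; P ::= c d | E a P | E a | a c; F ::= c | d d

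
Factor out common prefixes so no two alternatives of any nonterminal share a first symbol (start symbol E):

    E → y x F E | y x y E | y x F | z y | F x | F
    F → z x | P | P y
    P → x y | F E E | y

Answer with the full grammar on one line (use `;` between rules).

E has alternatives sharing prefix 'y x': factor to E → y x E' with E' → F E | y E | F.
E has alternatives sharing prefix 'F': factor to E → F E'' with E'' → x | ε.
F has alternatives sharing prefix 'P': factor to F → P F' with F' → ε | y.
E' has alternatives sharing prefix 'F': factor to E' → F E''' with E''' → E | ε.

E → z y | y x E' | F E''; F → z x | P F'; P → x y | F E E | y; E' → y E | F E'''; E'' → x | ε; F' → ε | y; E''' → E | ε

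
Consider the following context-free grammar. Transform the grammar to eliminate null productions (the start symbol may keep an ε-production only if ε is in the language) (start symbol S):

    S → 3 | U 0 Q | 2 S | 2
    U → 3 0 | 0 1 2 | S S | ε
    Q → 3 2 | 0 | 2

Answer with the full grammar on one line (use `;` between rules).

Nullable set = {U}.
ε ∉ L(G), so no ε-production is kept.
Add the nullable-subset variants: S → U 0 Q gives U 0 Q | 0 Q.

S → 3 | U 0 Q | 0 Q | 2 S | 2; U → 3 0 | 0 1 2 | S S; Q → 3 2 | 0 | 2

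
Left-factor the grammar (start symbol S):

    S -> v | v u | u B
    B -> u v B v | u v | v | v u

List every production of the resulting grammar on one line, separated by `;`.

S has alternatives sharing prefix 'v': factor to S → v S' with S' → ε | u.
B has alternatives sharing prefix 'u v': factor to B → u v B' with B' → B v | ε.
B has alternatives sharing prefix 'v': factor to B → v B'' with B'' → ε | u.

S -> u B | v S'; B -> u v B' | v B''; S' -> ε | u; B' -> B v | ε; B'' -> ε | u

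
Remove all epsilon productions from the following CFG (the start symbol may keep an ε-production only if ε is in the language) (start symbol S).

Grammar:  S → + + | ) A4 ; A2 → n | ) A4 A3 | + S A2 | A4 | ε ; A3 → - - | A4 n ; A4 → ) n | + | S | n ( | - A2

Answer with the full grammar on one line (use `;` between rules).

Nullable nonterminals: {A2}.
ε ∉ L(G), so no ε-production is kept.
Expand every rule over subsets of its nullable positions: A2 → + S A2 gives + S A2 | + S. A4 → - A2 gives - A2 | -.

S → + + | ) A4; A2 → n | ) A4 A3 | + S A2 | + S | A4; A3 → - - | A4 n; A4 → ) n | + | S | n ( | - A2 | -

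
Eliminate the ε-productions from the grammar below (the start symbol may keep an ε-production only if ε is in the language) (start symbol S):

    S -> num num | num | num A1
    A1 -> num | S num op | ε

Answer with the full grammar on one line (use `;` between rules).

S -> num num | num | num A1; A1 -> num | S num op

The nullable symbols are {A1}.
ε ∉ L(G), so no ε-production is kept.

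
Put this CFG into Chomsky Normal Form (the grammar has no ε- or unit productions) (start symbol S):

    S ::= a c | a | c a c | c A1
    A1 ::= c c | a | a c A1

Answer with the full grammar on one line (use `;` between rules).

Introduce a nonterminal for each terminal appearing in a rule of length ≥ 2: X1 → a, X2 → c.
Binarize each right-hand side of length ≥ 3 by chaining fresh nonterminals (Y1, Y2, …): affected rules were S → X2 X1 X2; A1 → X1 X2 A1.

S ::= X1 X2 | a | X2 Y1 | X2 A1; A1 ::= X2 X2 | a | X1 Y2; X1 ::= a; X2 ::= c; Y1 ::= X1 X2; Y2 ::= X2 A1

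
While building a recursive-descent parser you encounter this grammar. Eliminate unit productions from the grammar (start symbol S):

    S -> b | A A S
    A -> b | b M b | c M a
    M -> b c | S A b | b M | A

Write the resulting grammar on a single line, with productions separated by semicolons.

Unit pairs: M ⇒* {A}.
Replace each nonterminal's rules with the union of the non-unit rules of every nonterminal it unit-derives.

S -> b | A A S; A -> b | b M b | c M a; M -> b | b M b | c M a | b c | S A b | b M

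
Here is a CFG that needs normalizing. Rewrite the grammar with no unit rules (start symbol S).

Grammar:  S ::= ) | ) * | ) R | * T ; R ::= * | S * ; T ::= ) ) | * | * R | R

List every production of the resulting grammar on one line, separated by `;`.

Unit pairs: T ⇒* {R}.
Replace each nonterminal's rules with the union of the non-unit rules of every nonterminal it unit-derives.

S ::= ) | ) * | ) R | * T; R ::= * | S *; T ::= * | S * | ) ) | * R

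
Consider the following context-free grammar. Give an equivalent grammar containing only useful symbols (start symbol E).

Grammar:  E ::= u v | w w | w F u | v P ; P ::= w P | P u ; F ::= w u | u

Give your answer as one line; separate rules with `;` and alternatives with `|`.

E ::= u v | w w | w F u; F ::= w u | u

Generating nonterminals: {E, F}.
Reachable from E after that: {E, F}.
Removed useless symbols: {P} and every production mentioning them.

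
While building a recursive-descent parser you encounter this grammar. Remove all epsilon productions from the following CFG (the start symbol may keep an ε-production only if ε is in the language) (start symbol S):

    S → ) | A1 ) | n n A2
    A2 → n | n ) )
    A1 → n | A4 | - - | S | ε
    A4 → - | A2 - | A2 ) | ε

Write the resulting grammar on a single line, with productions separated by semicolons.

S → ) | A1 ) | n n A2; A2 → n | n ) ); A1 → n | A4 | - - | S; A4 → - | A2 - | A2 )

Nullable nonterminals: {A1, A4}.
ε ∉ L(G), so no ε-production is kept.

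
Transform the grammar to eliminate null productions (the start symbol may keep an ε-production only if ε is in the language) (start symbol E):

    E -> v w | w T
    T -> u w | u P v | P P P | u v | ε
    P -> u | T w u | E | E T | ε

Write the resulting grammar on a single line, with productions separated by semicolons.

E -> v w | w T | w; T -> u w | u P v | u v | P P P | P P | P; P -> u | T w u | w u | E | E T

Nullable nonterminals: {P, T}.
ε ∉ L(G), so no ε-production is kept.
For each production, add variants omitting each subset of nullable occurrences: E → w T gives w T | w. T → u P v gives u P v | u v. T → P P P gives P P P | P P | P. P → T w u gives T w u | w u.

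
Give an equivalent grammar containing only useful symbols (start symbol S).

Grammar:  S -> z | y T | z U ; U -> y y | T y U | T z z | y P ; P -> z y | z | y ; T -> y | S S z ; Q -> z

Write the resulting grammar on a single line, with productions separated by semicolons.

S -> z | y T | z U; U -> y y | T y U | T z z | y P; P -> z y | z | y; T -> y | S S z

Generating nonterminals: {P, Q, S, T, U}.
Reachable from S after that: {P, S, T, U}.
Removed useless symbols: {Q} and every production mentioning them.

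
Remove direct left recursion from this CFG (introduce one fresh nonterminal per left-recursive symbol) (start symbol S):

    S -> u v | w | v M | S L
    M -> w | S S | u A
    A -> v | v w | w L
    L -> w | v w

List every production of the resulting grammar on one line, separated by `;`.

S -> u v S' | w S' | v M S'; M -> w | S S | u A; A -> v | v w | w L; L -> w | v w; S' -> L S' | ε

Directly left-recursive nonterminal: S.
For S: α = {L}, β = {u v, w, v M}. Rewrite as S → β S' and S' → α S' | ε.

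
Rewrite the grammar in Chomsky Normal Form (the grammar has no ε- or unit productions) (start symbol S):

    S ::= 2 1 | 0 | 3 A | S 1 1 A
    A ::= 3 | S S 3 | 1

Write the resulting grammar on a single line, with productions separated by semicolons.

Introduce a nonterminal for each terminal appearing in a rule of length ≥ 2: X1 → 2, X2 → 1, X3 → 3.
Binarize each right-hand side of length ≥ 3 by chaining fresh nonterminals (Y1, Y2, …): affected rules were S → S X2 X2 A; A → S S X3.

S ::= X1 X2 | 0 | X3 A | S Y1; A ::= 3 | S Y3 | 1; X1 ::= 2; X2 ::= 1; X3 ::= 3; Y1 ::= X2 Y2; Y2 ::= X2 A; Y3 ::= S X3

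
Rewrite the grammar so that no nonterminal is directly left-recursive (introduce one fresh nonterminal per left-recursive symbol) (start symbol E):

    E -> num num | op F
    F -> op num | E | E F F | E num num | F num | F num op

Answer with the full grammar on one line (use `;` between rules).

E -> num num | op F; F -> op num F' | E F' | E F F F' | E num num F'; F' -> num F' | num op F' | ε

Directly left-recursive nonterminal: F.
For F: α = {num, num op}, β = {op num, E, E F F, E num num}. Rewrite as F → β F' and F' → α F' | ε.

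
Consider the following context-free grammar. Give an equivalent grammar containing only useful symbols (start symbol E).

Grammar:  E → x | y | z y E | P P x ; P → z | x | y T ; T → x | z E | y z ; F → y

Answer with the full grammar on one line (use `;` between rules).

Generating nonterminals: {E, F, P, T}.
Reachable from E after that: {E, P, T}.
Removed useless symbols: {F} and every production mentioning them.

E → x | y | z y E | P P x; P → z | x | y T; T → x | z E | y z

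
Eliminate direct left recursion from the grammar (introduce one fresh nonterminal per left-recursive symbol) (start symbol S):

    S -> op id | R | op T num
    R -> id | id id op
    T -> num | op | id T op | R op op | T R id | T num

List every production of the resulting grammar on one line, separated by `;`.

S -> op id | R | op T num; R -> id | id id op; T -> num T' | op T' | id T op T' | R op op T'; T' -> R id T' | num T' | ε

Directly left-recursive nonterminal: T.
For T: α = {R id, num}, β = {num, op, id T op, R op op}. Rewrite as T → β T' and T' → α T' | ε.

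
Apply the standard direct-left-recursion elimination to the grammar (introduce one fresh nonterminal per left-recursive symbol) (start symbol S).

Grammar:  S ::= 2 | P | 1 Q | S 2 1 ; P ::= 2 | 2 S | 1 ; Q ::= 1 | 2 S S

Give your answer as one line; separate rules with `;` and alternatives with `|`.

Directly left-recursive nonterminal: S.
For S: α = {2 1}, β = {2, P, 1 Q}. Rewrite as S → β S' and S' → α S' | ε.

S ::= 2 S' | P S' | 1 Q S'; P ::= 2 | 2 S | 1; Q ::= 1 | 2 S S; S' ::= 2 1 S' | ε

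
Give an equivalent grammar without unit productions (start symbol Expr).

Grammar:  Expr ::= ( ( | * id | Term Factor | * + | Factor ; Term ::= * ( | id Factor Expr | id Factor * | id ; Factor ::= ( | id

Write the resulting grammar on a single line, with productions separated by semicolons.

Expr ::= ( | id | ( ( | * id | Term Factor | * +; Term ::= * ( | id Factor Expr | id Factor * | id; Factor ::= ( | id

Unit pairs: Expr ⇒* {Factor}.
Replace each nonterminal's rules with the union of the non-unit rules of every nonterminal it unit-derives.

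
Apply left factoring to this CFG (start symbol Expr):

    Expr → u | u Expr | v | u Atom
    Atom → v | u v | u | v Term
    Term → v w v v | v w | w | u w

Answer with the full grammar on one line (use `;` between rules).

Expr → v | u Expr1; Atom → v Atom1 | u Atom2; Term → w | u w | v w Term1; Expr1 → ε | Expr | Atom; Atom1 → ε | Term; Atom2 → v | ε; Term1 → v v | ε

Expr has alternatives sharing prefix 'u': factor to Expr → u Expr1 with Expr1 → ε | Expr | Atom.
Atom has alternatives sharing prefix 'v': factor to Atom → v Atom1 with Atom1 → ε | Term.
Atom has alternatives sharing prefix 'u': factor to Atom → u Atom2 with Atom2 → v | ε.
Term has alternatives sharing prefix 'v w': factor to Term → v w Term1 with Term1 → v v | ε.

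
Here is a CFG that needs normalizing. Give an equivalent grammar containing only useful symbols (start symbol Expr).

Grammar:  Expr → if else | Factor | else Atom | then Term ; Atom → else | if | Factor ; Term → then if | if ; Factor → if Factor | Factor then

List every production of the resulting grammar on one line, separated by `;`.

Generating nonterminals: {Atom, Expr, Term}.
Reachable from Expr after that: {Atom, Expr, Term}.
Removed useless symbols: {Factor} and every production mentioning them.

Expr → if else | else Atom | then Term; Atom → else | if; Term → then if | if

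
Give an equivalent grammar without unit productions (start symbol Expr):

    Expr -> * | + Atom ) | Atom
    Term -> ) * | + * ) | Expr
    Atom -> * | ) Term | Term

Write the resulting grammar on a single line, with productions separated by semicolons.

Unit pairs: Atom ⇒* {Expr, Term}; Expr ⇒* {Atom, Term}; Term ⇒* {Atom, Expr}.
For each unit pair (A, B), copy every non-unit production of B to A, then drop all unit productions.

Expr -> ) * | + * ) | * | ) Term | + Atom ); Term -> ) * | + * ) | * | ) Term | + Atom ); Atom -> ) * | + * ) | * | ) Term | + Atom )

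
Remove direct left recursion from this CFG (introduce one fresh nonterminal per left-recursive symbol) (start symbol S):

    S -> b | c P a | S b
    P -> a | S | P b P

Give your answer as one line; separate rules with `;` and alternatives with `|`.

S -> b S' | c P a S'; P -> a P' | S P'; S' -> b S' | ε; P' -> b P P' | ε

Left recursion appears on S, P.
For S: α = {b}, β = {b, c P a}. Rewrite as S → β S' and S' → α S' | ε.
For P: α = {b P}, β = {a, S}. Rewrite as P → β P' and P' → α P' | ε.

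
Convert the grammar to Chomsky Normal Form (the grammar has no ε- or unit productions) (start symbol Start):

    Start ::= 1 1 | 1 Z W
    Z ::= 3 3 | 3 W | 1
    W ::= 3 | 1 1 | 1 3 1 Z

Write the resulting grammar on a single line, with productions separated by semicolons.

Introduce a nonterminal for each terminal appearing in a rule of length ≥ 2: X1 → 1, X2 → 3.
Binarize each right-hand side of length ≥ 3 by chaining fresh nonterminals (Y1, Y2, …): affected rules were Start → X1 Z W; W → X1 X2 X1 Z.

Start ::= X1 X1 | X1 Y1; Z ::= X2 X2 | X2 W | 1; W ::= 3 | X1 X1 | X1 Y2; X1 ::= 1; X2 ::= 3; Y1 ::= Z W; Y2 ::= X2 Y3; Y3 ::= X1 Z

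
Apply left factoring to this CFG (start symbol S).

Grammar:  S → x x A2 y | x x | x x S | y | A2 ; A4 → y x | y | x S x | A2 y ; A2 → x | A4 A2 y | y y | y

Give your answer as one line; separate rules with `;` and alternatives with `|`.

S → y | A2 | x x S'; A4 → x S x | A2 y | y A4'; A2 → x | A4 A2 y | y A2'; S' → A2 y | eps | S; A4' → x | eps; A2' → y | eps

S has alternatives sharing prefix 'x x': factor to S → x x S' with S' → A2 y | ε | S.
A4 has alternatives sharing prefix 'y': factor to A4 → y A4' with A4' → x | ε.
A2 has alternatives sharing prefix 'y': factor to A2 → y A2' with A2' → y | ε.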